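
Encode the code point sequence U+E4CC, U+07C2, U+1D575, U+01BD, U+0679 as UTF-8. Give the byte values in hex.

U+E4CC: 3-byte form → EE 93 8C.
U+07C2: 2-byte form → DF 82.
U+1D575: 4-byte form → F0 9D 95 B5.
U+01BD: 2-byte form → C6 BD.
U+0679: 2-byte form → D9 B9.
Concatenated (13 bytes): EE 93 8C DF 82 F0 9D 95 B5 C6 BD D9 B9.

EE 93 8C DF 82 F0 9D 95 B5 C6 BD D9 B9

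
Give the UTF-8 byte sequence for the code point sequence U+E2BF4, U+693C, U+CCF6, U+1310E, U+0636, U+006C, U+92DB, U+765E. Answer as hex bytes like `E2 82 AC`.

U+E2BF4: 4-byte form → F3 A2 AF B4.
U+693C: 3-byte form → E6 A4 BC.
U+CCF6: 3-byte form → EC B3 B6.
U+1310E: 4-byte form → F0 93 84 8E.
U+0636: 2-byte form → D8 B6.
U+006C: 1-byte form → 6C.
U+92DB: 3-byte form → E9 8B 9B.
U+765E: 3-byte form → E7 99 9E.
Concatenated (23 bytes): F3 A2 AF B4 E6 A4 BC EC B3 B6 F0 93 84 8E D8 B6 6C E9 8B 9B E7 99 9E.

F3 A2 AF B4 E6 A4 BC EC B3 B6 F0 93 84 8E D8 B6 6C E9 8B 9B E7 99 9E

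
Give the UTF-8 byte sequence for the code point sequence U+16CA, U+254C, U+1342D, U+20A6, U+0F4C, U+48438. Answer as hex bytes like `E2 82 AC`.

E1 9B 8A E2 95 8C F0 93 90 AD E2 82 A6 E0 BD 8C F1 88 90 B8

U+16CA: 3-byte form → E1 9B 8A.
U+254C: 3-byte form → E2 95 8C.
U+1342D: 4-byte form → F0 93 90 AD.
U+20A6: 3-byte form → E2 82 A6.
U+0F4C: 3-byte form → E0 BD 8C.
U+48438: 4-byte form → F1 88 90 B8.
Concatenated (20 bytes): E1 9B 8A E2 95 8C F0 93 90 AD E2 82 A6 E0 BD 8C F1 88 90 B8.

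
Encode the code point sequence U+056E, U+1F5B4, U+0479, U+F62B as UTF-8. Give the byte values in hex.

U+056E: 2-byte form → D5 AE.
U+1F5B4: 4-byte form → F0 9F 96 B4.
U+0479: 2-byte form → D1 B9.
U+F62B: 3-byte form → EF 98 AB.
Concatenated (11 bytes): D5 AE F0 9F 96 B4 D1 B9 EF 98 AB.

D5 AE F0 9F 96 B4 D1 B9 EF 98 AB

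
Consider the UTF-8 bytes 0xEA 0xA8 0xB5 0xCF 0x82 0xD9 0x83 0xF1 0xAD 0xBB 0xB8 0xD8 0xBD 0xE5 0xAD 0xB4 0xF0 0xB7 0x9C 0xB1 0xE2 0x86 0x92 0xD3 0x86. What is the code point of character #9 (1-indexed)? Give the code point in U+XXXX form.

U+04C6

Offset 0: leading byte 0xEA = 11101010 → 3-byte char #1 = EA A8 B5.
Offset 3: leading byte 0xCF = 11001111 → 2-byte char #2 = CF 82.
Offset 5: leading byte 0xD9 = 11011001 → 2-byte char #3 = D9 83.
Offset 7: leading byte 0xF1 = 11110001 → 4-byte char #4 = F1 AD BB B8.
Offset 11: leading byte 0xD8 = 11011000 → 2-byte char #5 = D8 BD.
Offset 13: leading byte 0xE5 = 11100101 → 3-byte char #6 = E5 AD B4.
Offset 16: leading byte 0xF0 = 11110000 → 4-byte char #7 = F0 B7 9C B1.
Offset 20: leading byte 0xE2 = 11100010 → 3-byte char #8 = E2 86 92.
Offset 23: leading byte 0xD3 = 11010011 → 2-byte char #9 = D3 86.
Leading byte 0xD3 = 11010011 matches 110xxxxx → 2-byte sequence.
Byte 1: 0xD3 = 11010011, payload 10011 (5 bits).
Byte 2: 0x86 = 10000110 (10xxxxxx ✓), payload 000110.
Concatenate: 10011000110 = 0x4C6 (11 bits → U+04C6).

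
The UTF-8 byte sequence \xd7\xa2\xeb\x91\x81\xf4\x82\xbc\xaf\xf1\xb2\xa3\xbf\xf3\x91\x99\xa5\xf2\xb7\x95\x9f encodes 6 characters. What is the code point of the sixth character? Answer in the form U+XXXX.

Offset 0: leading byte 0xD7 = 11010111 → 2-byte char #1 = D7 A2.
Offset 2: leading byte 0xEB = 11101011 → 3-byte char #2 = EB 91 81.
Offset 5: leading byte 0xF4 = 11110100 → 4-byte char #3 = F4 82 BC AF.
Offset 9: leading byte 0xF1 = 11110001 → 4-byte char #4 = F1 B2 A3 BF.
Offset 13: leading byte 0xF3 = 11110011 → 4-byte char #5 = F3 91 99 A5.
Offset 17: leading byte 0xF2 = 11110010 → 4-byte char #6 = F2 B7 95 9F.
Leading byte 0xF2 = 11110010 matches 11110xxx → 4-byte sequence.
Byte 1: 0xF2 = 11110010, payload 010 (3 bits).
Byte 2: 0xB7 = 10110111 (10xxxxxx ✓), payload 110111.
Byte 3: 0x95 = 10010101 (10xxxxxx ✓), payload 010101.
Byte 4: 0x9F = 10011111 (10xxxxxx ✓), payload 011111.
Concatenate: 010110111010101011111 = 0xB755F (21 bits → U+B755F).

U+B755F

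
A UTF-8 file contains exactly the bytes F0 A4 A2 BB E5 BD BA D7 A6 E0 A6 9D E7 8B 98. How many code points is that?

5

Byte at offset 0: 0xF0 = 11110000 → 4-byte char (#1). Advance 4.
Byte at offset 4: 0xE5 = 11100101 → 3-byte char (#2). Advance 3.
Byte at offset 7: 0xD7 = 11010111 → 2-byte char (#3). Advance 2.
Byte at offset 9: 0xE0 = 11100000 → 3-byte char (#4). Advance 3.
Byte at offset 12: 0xE7 = 11100111 → 3-byte char (#5). Advance 3.
Reached end at offset 15 after 5 code points.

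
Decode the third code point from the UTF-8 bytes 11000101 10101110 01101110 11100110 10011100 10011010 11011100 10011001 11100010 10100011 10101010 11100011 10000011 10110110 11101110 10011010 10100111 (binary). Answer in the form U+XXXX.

U+671A

Offset 0: leading byte 0xC5 = 11000101 → 2-byte char #1 = C5 AE.
Offset 2: leading byte 0x6E = 01101110 → 1-byte char #2 = 6E.
Offset 3: leading byte 0xE6 = 11100110 → 3-byte char #3 = E6 9C 9A.
Leading byte 0xE6 = 11100110 matches 1110xxxx → 3-byte sequence.
Byte 1: 0xE6 = 11100110, payload 0110 (4 bits).
Byte 2: 0x9C = 10011100 (10xxxxxx ✓), payload 011100.
Byte 3: 0x9A = 10011010 (10xxxxxx ✓), payload 011010.
Concatenate: 0110011100011010 = 0x671A (16 bits → U+671A).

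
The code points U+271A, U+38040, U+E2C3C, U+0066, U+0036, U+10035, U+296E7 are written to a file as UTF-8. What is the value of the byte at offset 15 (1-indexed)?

1-indexed offset 15 is 0-indexed offset 14.
U+271A → 3-byte form E2 9C 9A at offsets 0–2.
U+38040 → 4-byte form F0 B8 81 80 at offsets 3–6.
U+E2C3C → 4-byte form F3 A2 B0 BC at offsets 7–10.
U+0066 → 1-byte form 66 at offsets 11–11.
U+0036 → 1-byte form 36 at offsets 12–12.
U+10035 → 4-byte form F0 90 80 B5 at offsets 13–16.
Offset 14 falls in char 6's range; it's byte 2 of F0 90 80 B5 = 0x90.

0x90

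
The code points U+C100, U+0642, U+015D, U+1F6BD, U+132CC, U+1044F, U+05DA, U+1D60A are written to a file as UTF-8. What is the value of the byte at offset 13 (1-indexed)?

0x93

1-indexed offset 13 is 0-indexed offset 12.
U+C100 → 3-byte form EC 84 80 at offsets 0–2.
U+0642 → 2-byte form D9 82 at offsets 3–4.
U+015D → 2-byte form C5 9D at offsets 5–6.
U+1F6BD → 4-byte form F0 9F 9A BD at offsets 7–10.
U+132CC → 4-byte form F0 93 8B 8C at offsets 11–14.
Offset 12 falls in char 5's range; it's byte 2 of F0 93 8B 8C = 0x93.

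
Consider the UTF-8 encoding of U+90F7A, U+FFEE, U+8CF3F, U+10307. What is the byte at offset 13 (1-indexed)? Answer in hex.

0x90

1-indexed offset 13 is 0-indexed offset 12.
U+90F7A → 4-byte form F2 90 BD BA at offsets 0–3.
U+FFEE → 3-byte form EF BF AE at offsets 4–6.
U+8CF3F → 4-byte form F2 8C BC BF at offsets 7–10.
U+10307 → 4-byte form F0 90 8C 87 at offsets 11–14.
Offset 12 falls in char 4's range; it's byte 2 of F0 90 8C 87 = 0x90.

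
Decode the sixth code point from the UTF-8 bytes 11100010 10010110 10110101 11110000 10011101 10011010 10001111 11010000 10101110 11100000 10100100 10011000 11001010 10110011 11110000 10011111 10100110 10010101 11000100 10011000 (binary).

Offset 0: leading byte 0xE2 = 11100010 → 3-byte char #1 = E2 96 B5.
Offset 3: leading byte 0xF0 = 11110000 → 4-byte char #2 = F0 9D 9A 8F.
Offset 7: leading byte 0xD0 = 11010000 → 2-byte char #3 = D0 AE.
Offset 9: leading byte 0xE0 = 11100000 → 3-byte char #4 = E0 A4 98.
Offset 12: leading byte 0xCA = 11001010 → 2-byte char #5 = CA B3.
Offset 14: leading byte 0xF0 = 11110000 → 4-byte char #6 = F0 9F A6 95.
Leading byte 0xF0 = 11110000 matches 11110xxx → 4-byte sequence.
Byte 1: 0xF0 = 11110000, payload 000 (3 bits).
Byte 2: 0x9F = 10011111 (10xxxxxx ✓), payload 011111.
Byte 3: 0xA6 = 10100110 (10xxxxxx ✓), payload 100110.
Byte 4: 0x95 = 10010101 (10xxxxxx ✓), payload 010101.
Concatenate: 000011111100110010101 = 0x1F995 (21 bits → U+1F995).

U+1F995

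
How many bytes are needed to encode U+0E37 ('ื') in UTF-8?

3

U+0E37 = 0xE37. UTF-8 uses 1 byte below 0x80, 2 below 0x800, 3 below 0x10000, 4 up to 0x10FFFF. 0xE37 is in U+0800–U+FFFF → 3 bytes.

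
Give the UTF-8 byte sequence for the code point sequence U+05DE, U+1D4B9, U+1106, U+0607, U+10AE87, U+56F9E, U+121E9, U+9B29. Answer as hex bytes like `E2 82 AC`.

U+05DE: 2-byte form → D7 9E.
U+1D4B9: 4-byte form → F0 9D 92 B9.
U+1106: 3-byte form → E1 84 86.
U+0607: 2-byte form → D8 87.
U+10AE87: 4-byte form → F4 8A BA 87.
U+56F9E: 4-byte form → F1 96 BE 9E.
U+121E9: 4-byte form → F0 92 87 A9.
U+9B29: 3-byte form → E9 AC A9.
Concatenated (26 bytes): D7 9E F0 9D 92 B9 E1 84 86 D8 87 F4 8A BA 87 F1 96 BE 9E F0 92 87 A9 E9 AC A9.

D7 9E F0 9D 92 B9 E1 84 86 D8 87 F4 8A BA 87 F1 96 BE 9E F0 92 87 A9 E9 AC A9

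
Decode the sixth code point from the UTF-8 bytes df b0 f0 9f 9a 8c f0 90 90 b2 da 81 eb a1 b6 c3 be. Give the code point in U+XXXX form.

Offset 0: leading byte 0xDF = 11011111 → 2-byte char #1 = DF B0.
Offset 2: leading byte 0xF0 = 11110000 → 4-byte char #2 = F0 9F 9A 8C.
Offset 6: leading byte 0xF0 = 11110000 → 4-byte char #3 = F0 90 90 B2.
Offset 10: leading byte 0xDA = 11011010 → 2-byte char #4 = DA 81.
Offset 12: leading byte 0xEB = 11101011 → 3-byte char #5 = EB A1 B6.
Offset 15: leading byte 0xC3 = 11000011 → 2-byte char #6 = C3 BE.
Leading byte 0xC3 = 11000011 matches 110xxxxx → 2-byte sequence.
Byte 1: 0xC3 = 11000011, payload 00011 (5 bits).
Byte 2: 0xBE = 10111110 (10xxxxxx ✓), payload 111110.
Concatenate: 00011111110 = 0xFE (11 bits → U+00FE).

U+00FE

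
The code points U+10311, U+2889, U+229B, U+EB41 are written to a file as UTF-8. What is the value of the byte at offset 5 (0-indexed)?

0xA2

U+10311 → 4-byte form F0 90 8C 91 at offsets 0–3.
U+2889 → 3-byte form E2 A2 89 at offsets 4–6.
Offset 5 falls in char 2's range; it's byte 2 of E2 A2 89 = 0xA2.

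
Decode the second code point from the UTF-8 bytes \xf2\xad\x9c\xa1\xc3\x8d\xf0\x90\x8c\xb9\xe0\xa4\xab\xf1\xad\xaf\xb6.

Offset 0: leading byte 0xF2 = 11110010 → 4-byte char #1 = F2 AD 9C A1.
Offset 4: leading byte 0xC3 = 11000011 → 2-byte char #2 = C3 8D.
Leading byte 0xC3 = 11000011 matches 110xxxxx → 2-byte sequence.
Byte 1: 0xC3 = 11000011, payload 00011 (5 bits).
Byte 2: 0x8D = 10001101 (10xxxxxx ✓), payload 001101.
Concatenate: 00011001101 = 0xCD (11 bits → U+00CD).

U+00CD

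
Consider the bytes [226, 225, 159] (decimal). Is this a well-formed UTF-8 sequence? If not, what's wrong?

invalid (non-continuation byte where continuation expected)

Leading byte 0xE2 = 11100010 → 3-byte form.
Byte 2 is 0xE1 = 11100001, which is not 10xxxxxx — expected a continuation byte.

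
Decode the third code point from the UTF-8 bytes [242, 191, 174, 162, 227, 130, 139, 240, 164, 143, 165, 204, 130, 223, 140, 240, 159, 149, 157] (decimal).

Offset 0: leading byte 0xF2 = 11110010 → 4-byte char #1 = F2 BF AE A2.
Offset 4: leading byte 0xE3 = 11100011 → 3-byte char #2 = E3 82 8B.
Offset 7: leading byte 0xF0 = 11110000 → 4-byte char #3 = F0 A4 8F A5.
Leading byte 0xF0 = 11110000 matches 11110xxx → 4-byte sequence.
Byte 1: 0xF0 = 11110000, payload 000 (3 bits).
Byte 2: 0xA4 = 10100100 (10xxxxxx ✓), payload 100100.
Byte 3: 0x8F = 10001111 (10xxxxxx ✓), payload 001111.
Byte 4: 0xA5 = 10100101 (10xxxxxx ✓), payload 100101.
Concatenate: 000100100001111100101 = 0x243E5 (21 bits → U+243E5).

U+243E5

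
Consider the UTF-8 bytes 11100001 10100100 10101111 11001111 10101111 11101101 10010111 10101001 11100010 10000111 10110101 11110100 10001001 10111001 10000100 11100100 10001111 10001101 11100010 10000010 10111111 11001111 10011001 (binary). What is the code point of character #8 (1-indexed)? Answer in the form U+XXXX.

U+03D9

Offset 0: leading byte 0xE1 = 11100001 → 3-byte char #1 = E1 A4 AF.
Offset 3: leading byte 0xCF = 11001111 → 2-byte char #2 = CF AF.
Offset 5: leading byte 0xED = 11101101 → 3-byte char #3 = ED 97 A9.
Offset 8: leading byte 0xE2 = 11100010 → 3-byte char #4 = E2 87 B5.
Offset 11: leading byte 0xF4 = 11110100 → 4-byte char #5 = F4 89 B9 84.
Offset 15: leading byte 0xE4 = 11100100 → 3-byte char #6 = E4 8F 8D.
Offset 18: leading byte 0xE2 = 11100010 → 3-byte char #7 = E2 82 BF.
Offset 21: leading byte 0xCF = 11001111 → 2-byte char #8 = CF 99.
Leading byte 0xCF = 11001111 matches 110xxxxx → 2-byte sequence.
Byte 1: 0xCF = 11001111, payload 01111 (5 bits).
Byte 2: 0x99 = 10011001 (10xxxxxx ✓), payload 011001.
Concatenate: 01111011001 = 0x3D9 (11 bits → U+03D9).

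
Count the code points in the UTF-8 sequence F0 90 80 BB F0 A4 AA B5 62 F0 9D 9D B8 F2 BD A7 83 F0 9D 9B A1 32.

7

Byte at offset 0: 0xF0 = 11110000 → 4-byte char (#1). Advance 4.
Byte at offset 4: 0xF0 = 11110000 → 4-byte char (#2). Advance 4.
Byte at offset 8: 0x62 = 01100010 → 1-byte char (#3). Advance 1.
Byte at offset 9: 0xF0 = 11110000 → 4-byte char (#4). Advance 4.
Byte at offset 13: 0xF2 = 11110010 → 4-byte char (#5). Advance 4.
Byte at offset 17: 0xF0 = 11110000 → 4-byte char (#6). Advance 4.
Byte at offset 21: 0x32 = 00110010 → 1-byte char (#7). Advance 1.
Reached end at offset 22 after 7 code points.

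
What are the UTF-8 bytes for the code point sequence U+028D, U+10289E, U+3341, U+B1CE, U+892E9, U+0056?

U+028D: 2-byte form → CA 8D.
U+10289E: 4-byte form → F4 82 A2 9E.
U+3341: 3-byte form → E3 8D 81.
U+B1CE: 3-byte form → EB 87 8E.
U+892E9: 4-byte form → F2 89 8B A9.
U+0056: 1-byte form → 56.
Concatenated (17 bytes): CA 8D F4 82 A2 9E E3 8D 81 EB 87 8E F2 89 8B A9 56.

CA 8D F4 82 A2 9E E3 8D 81 EB 87 8E F2 89 8B A9 56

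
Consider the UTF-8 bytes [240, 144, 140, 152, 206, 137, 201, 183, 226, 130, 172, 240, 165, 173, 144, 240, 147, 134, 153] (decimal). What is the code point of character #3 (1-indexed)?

Offset 0: leading byte 0xF0 = 11110000 → 4-byte char #1 = F0 90 8C 98.
Offset 4: leading byte 0xCE = 11001110 → 2-byte char #2 = CE 89.
Offset 6: leading byte 0xC9 = 11001001 → 2-byte char #3 = C9 B7.
Leading byte 0xC9 = 11001001 matches 110xxxxx → 2-byte sequence.
Byte 1: 0xC9 = 11001001, payload 01001 (5 bits).
Byte 2: 0xB7 = 10110111 (10xxxxxx ✓), payload 110111.
Concatenate: 01001110111 = 0x277 (11 bits → U+0277).

U+0277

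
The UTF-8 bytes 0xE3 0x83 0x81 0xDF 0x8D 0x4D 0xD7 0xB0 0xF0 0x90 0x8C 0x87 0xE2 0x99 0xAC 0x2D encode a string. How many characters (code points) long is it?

7

Byte at offset 0: 0xE3 = 11100011 → 3-byte char (#1). Advance 3.
Byte at offset 3: 0xDF = 11011111 → 2-byte char (#2). Advance 2.
Byte at offset 5: 0x4D = 01001101 → 1-byte char (#3). Advance 1.
Byte at offset 6: 0xD7 = 11010111 → 2-byte char (#4). Advance 2.
Byte at offset 8: 0xF0 = 11110000 → 4-byte char (#5). Advance 4.
Byte at offset 12: 0xE2 = 11100010 → 3-byte char (#6). Advance 3.
Byte at offset 15: 0x2D = 00101101 → 1-byte char (#7). Advance 1.
Reached end at offset 16 after 7 code points.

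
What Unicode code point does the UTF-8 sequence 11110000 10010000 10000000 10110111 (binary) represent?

Leading byte 0xF0 = 11110000 matches 11110xxx → 4-byte sequence.
Byte 1: 0xF0 = 11110000, payload 000 (3 bits).
Byte 2: 0x90 = 10010000 (10xxxxxx ✓), payload 010000.
Byte 3: 0x80 = 10000000 (10xxxxxx ✓), payload 000000.
Byte 4: 0xB7 = 10110111 (10xxxxxx ✓), payload 110111.
Concatenate: 000010000000000110111 = 0x10037 (21 bits → U+10037).

U+10037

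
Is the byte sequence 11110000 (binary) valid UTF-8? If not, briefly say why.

Leading byte 0xF0 = 11110000 → 4-byte form, but only 1 byte is present.

invalid (sequence truncated)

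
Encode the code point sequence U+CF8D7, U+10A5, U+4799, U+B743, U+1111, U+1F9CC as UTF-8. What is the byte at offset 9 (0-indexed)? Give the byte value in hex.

0x99

U+CF8D7 → 4-byte form F3 8F A3 97 at offsets 0–3.
U+10A5 → 3-byte form E1 82 A5 at offsets 4–6.
U+4799 → 3-byte form E4 9E 99 at offsets 7–9.
Offset 9 falls in char 3's range; it's byte 3 of E4 9E 99 = 0x99.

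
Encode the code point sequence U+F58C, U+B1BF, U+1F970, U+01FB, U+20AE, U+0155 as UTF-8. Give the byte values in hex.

U+F58C: 3-byte form → EF 96 8C.
U+B1BF: 3-byte form → EB 86 BF.
U+1F970: 4-byte form → F0 9F A5 B0.
U+01FB: 2-byte form → C7 BB.
U+20AE: 3-byte form → E2 82 AE.
U+0155: 2-byte form → C5 95.
Concatenated (17 bytes): EF 96 8C EB 86 BF F0 9F A5 B0 C7 BB E2 82 AE C5 95.

EF 96 8C EB 86 BF F0 9F A5 B0 C7 BB E2 82 AE C5 95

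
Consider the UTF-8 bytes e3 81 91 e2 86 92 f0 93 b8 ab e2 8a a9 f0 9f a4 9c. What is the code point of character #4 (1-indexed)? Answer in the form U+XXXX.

Offset 0: leading byte 0xE3 = 11100011 → 3-byte char #1 = E3 81 91.
Offset 3: leading byte 0xE2 = 11100010 → 3-byte char #2 = E2 86 92.
Offset 6: leading byte 0xF0 = 11110000 → 4-byte char #3 = F0 93 B8 AB.
Offset 10: leading byte 0xE2 = 11100010 → 3-byte char #4 = E2 8A A9.
Leading byte 0xE2 = 11100010 matches 1110xxxx → 3-byte sequence.
Byte 1: 0xE2 = 11100010, payload 0010 (4 bits).
Byte 2: 0x8A = 10001010 (10xxxxxx ✓), payload 001010.
Byte 3: 0xA9 = 10101001 (10xxxxxx ✓), payload 101001.
Concatenate: 0010001010101001 = 0x22A9 (16 bits → U+22A9).

U+22A9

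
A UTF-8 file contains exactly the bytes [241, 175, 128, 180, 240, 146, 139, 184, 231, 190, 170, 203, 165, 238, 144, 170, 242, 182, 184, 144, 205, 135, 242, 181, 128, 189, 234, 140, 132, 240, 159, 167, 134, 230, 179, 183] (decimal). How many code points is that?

11

Byte at offset 0: 0xF1 = 11110001 → 4-byte char (#1). Advance 4.
Byte at offset 4: 0xF0 = 11110000 → 4-byte char (#2). Advance 4.
Byte at offset 8: 0xE7 = 11100111 → 3-byte char (#3). Advance 3.
Byte at offset 11: 0xCB = 11001011 → 2-byte char (#4). Advance 2.
Byte at offset 13: 0xEE = 11101110 → 3-byte char (#5). Advance 3.
Byte at offset 16: 0xF2 = 11110010 → 4-byte char (#6). Advance 4.
Byte at offset 20: 0xCD = 11001101 → 2-byte char (#7). Advance 2.
Byte at offset 22: 0xF2 = 11110010 → 4-byte char (#8). Advance 4.
Byte at offset 26: 0xEA = 11101010 → 3-byte char (#9). Advance 3.
Byte at offset 29: 0xF0 = 11110000 → 4-byte char (#10). Advance 4.
Byte at offset 33: 0xE6 = 11100110 → 3-byte char (#11). Advance 3.
Reached end at offset 36 after 11 code points.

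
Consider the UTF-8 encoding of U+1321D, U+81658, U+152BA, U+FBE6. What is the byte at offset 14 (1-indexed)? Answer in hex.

1-indexed offset 14 is 0-indexed offset 13.
U+1321D → 4-byte form F0 93 88 9D at offsets 0–3.
U+81658 → 4-byte form F2 81 99 98 at offsets 4–7.
U+152BA → 4-byte form F0 95 8A BA at offsets 8–11.
U+FBE6 → 3-byte form EF AF A6 at offsets 12–14.
Offset 13 falls in char 4's range; it's byte 2 of EF AF A6 = 0xAF.

0xAF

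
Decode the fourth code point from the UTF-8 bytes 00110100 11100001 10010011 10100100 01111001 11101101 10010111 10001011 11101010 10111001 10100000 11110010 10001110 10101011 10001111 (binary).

U+D5CB

Offset 0: leading byte 0x34 = 00110100 → 1-byte char #1 = 34.
Offset 1: leading byte 0xE1 = 11100001 → 3-byte char #2 = E1 93 A4.
Offset 4: leading byte 0x79 = 01111001 → 1-byte char #3 = 79.
Offset 5: leading byte 0xED = 11101101 → 3-byte char #4 = ED 97 8B.
Leading byte 0xED = 11101101 matches 1110xxxx → 3-byte sequence.
Byte 1: 0xED = 11101101, payload 1101 (4 bits).
Byte 2: 0x97 = 10010111 (10xxxxxx ✓), payload 010111.
Byte 3: 0x8B = 10001011 (10xxxxxx ✓), payload 001011.
Concatenate: 1101010111001011 = 0xD5CB (16 bits → U+D5CB).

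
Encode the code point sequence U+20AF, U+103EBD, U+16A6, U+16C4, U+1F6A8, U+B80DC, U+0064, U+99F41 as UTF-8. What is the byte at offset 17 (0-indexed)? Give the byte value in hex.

U+20AF → 3-byte form E2 82 AF at offsets 0–2.
U+103EBD → 4-byte form F4 83 BA BD at offsets 3–6.
U+16A6 → 3-byte form E1 9A A6 at offsets 7–9.
U+16C4 → 3-byte form E1 9B 84 at offsets 10–12.
U+1F6A8 → 4-byte form F0 9F 9A A8 at offsets 13–16.
U+B80DC → 4-byte form F2 B8 83 9C at offsets 17–20.
Offset 17 falls in char 6's range; it's byte 1 of F2 B8 83 9C = 0xF2.

0xF2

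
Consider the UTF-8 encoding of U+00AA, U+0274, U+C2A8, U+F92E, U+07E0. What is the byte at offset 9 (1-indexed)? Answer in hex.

0xA4

1-indexed offset 9 is 0-indexed offset 8.
U+00AA → 2-byte form C2 AA at offsets 0–1.
U+0274 → 2-byte form C9 B4 at offsets 2–3.
U+C2A8 → 3-byte form EC 8A A8 at offsets 4–6.
U+F92E → 3-byte form EF A4 AE at offsets 7–9.
Offset 8 falls in char 4's range; it's byte 2 of EF A4 AE = 0xA4.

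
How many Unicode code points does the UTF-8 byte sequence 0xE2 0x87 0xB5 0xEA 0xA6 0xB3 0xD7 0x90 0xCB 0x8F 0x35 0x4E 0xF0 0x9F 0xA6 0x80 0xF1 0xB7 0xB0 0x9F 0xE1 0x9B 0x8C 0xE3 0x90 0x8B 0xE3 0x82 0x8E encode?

Byte at offset 0: 0xE2 = 11100010 → 3-byte char (#1). Advance 3.
Byte at offset 3: 0xEA = 11101010 → 3-byte char (#2). Advance 3.
Byte at offset 6: 0xD7 = 11010111 → 2-byte char (#3). Advance 2.
Byte at offset 8: 0xCB = 11001011 → 2-byte char (#4). Advance 2.
Byte at offset 10: 0x35 = 00110101 → 1-byte char (#5). Advance 1.
Byte at offset 11: 0x4E = 01001110 → 1-byte char (#6). Advance 1.
Byte at offset 12: 0xF0 = 11110000 → 4-byte char (#7). Advance 4.
Byte at offset 16: 0xF1 = 11110001 → 4-byte char (#8). Advance 4.
Byte at offset 20: 0xE1 = 11100001 → 3-byte char (#9). Advance 3.
Byte at offset 23: 0xE3 = 11100011 → 3-byte char (#10). Advance 3.
Byte at offset 26: 0xE3 = 11100011 → 3-byte char (#11). Advance 3.
Reached end at offset 29 after 11 code points.

11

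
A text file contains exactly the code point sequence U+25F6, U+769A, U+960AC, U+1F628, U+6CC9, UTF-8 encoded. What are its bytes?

U+25F6: 3-byte form → E2 97 B6.
U+769A: 3-byte form → E7 9A 9A.
U+960AC: 4-byte form → F2 96 82 AC.
U+1F628: 4-byte form → F0 9F 98 A8.
U+6CC9: 3-byte form → E6 B3 89.
Concatenated (17 bytes): E2 97 B6 E7 9A 9A F2 96 82 AC F0 9F 98 A8 E6 B3 89.

E2 97 B6 E7 9A 9A F2 96 82 AC F0 9F 98 A8 E6 B3 89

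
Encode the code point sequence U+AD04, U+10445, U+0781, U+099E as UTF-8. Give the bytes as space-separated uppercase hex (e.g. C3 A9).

EA B4 84 F0 90 91 85 DE 81 E0 A6 9E

U+AD04: 3-byte form → EA B4 84.
U+10445: 4-byte form → F0 90 91 85.
U+0781: 2-byte form → DE 81.
U+099E: 3-byte form → E0 A6 9E.
Concatenated (12 bytes): EA B4 84 F0 90 91 85 DE 81 E0 A6 9E.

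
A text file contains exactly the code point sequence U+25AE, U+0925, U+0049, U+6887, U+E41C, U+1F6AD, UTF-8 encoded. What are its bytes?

E2 96 AE E0 A4 A5 49 E6 A2 87 EE 90 9C F0 9F 9A AD

U+25AE: 3-byte form → E2 96 AE.
U+0925: 3-byte form → E0 A4 A5.
U+0049: 1-byte form → 49.
U+6887: 3-byte form → E6 A2 87.
U+E41C: 3-byte form → EE 90 9C.
U+1F6AD: 4-byte form → F0 9F 9A AD.
Concatenated (17 bytes): E2 96 AE E0 A4 A5 49 E6 A2 87 EE 90 9C F0 9F 9A AD.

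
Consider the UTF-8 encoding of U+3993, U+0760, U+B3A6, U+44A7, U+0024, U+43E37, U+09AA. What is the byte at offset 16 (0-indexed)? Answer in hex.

U+3993 → 3-byte form E3 A6 93 at offsets 0–2.
U+0760 → 2-byte form DD A0 at offsets 3–4.
U+B3A6 → 3-byte form EB 8E A6 at offsets 5–7.
U+44A7 → 3-byte form E4 92 A7 at offsets 8–10.
U+0024 → 1-byte form 24 at offsets 11–11.
U+43E37 → 4-byte form F1 83 B8 B7 at offsets 12–15.
U+09AA → 3-byte form E0 A6 AA at offsets 16–18.
Offset 16 falls in char 7's range; it's byte 1 of E0 A6 AA = 0xE0.

0xE0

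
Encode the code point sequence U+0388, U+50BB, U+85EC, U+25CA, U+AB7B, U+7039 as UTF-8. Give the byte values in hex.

U+0388: 2-byte form → CE 88.
U+50BB: 3-byte form → E5 82 BB.
U+85EC: 3-byte form → E8 97 AC.
U+25CA: 3-byte form → E2 97 8A.
U+AB7B: 3-byte form → EA AD BB.
U+7039: 3-byte form → E7 80 B9.
Concatenated (17 bytes): CE 88 E5 82 BB E8 97 AC E2 97 8A EA AD BB E7 80 B9.

CE 88 E5 82 BB E8 97 AC E2 97 8A EA AD BB E7 80 B9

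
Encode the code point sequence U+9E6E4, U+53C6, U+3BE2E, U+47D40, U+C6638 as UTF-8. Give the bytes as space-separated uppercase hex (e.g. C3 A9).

F2 9E 9B A4 E5 8F 86 F0 BB B8 AE F1 87 B5 80 F3 86 98 B8

U+9E6E4: 4-byte form → F2 9E 9B A4.
U+53C6: 3-byte form → E5 8F 86.
U+3BE2E: 4-byte form → F0 BB B8 AE.
U+47D40: 4-byte form → F1 87 B5 80.
U+C6638: 4-byte form → F3 86 98 B8.
Concatenated (19 bytes): F2 9E 9B A4 E5 8F 86 F0 BB B8 AE F1 87 B5 80 F3 86 98 B8.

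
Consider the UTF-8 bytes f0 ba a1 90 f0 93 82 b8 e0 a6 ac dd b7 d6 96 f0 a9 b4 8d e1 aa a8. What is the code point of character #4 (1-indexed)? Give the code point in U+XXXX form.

Offset 0: leading byte 0xF0 = 11110000 → 4-byte char #1 = F0 BA A1 90.
Offset 4: leading byte 0xF0 = 11110000 → 4-byte char #2 = F0 93 82 B8.
Offset 8: leading byte 0xE0 = 11100000 → 3-byte char #3 = E0 A6 AC.
Offset 11: leading byte 0xDD = 11011101 → 2-byte char #4 = DD B7.
Leading byte 0xDD = 11011101 matches 110xxxxx → 2-byte sequence.
Byte 1: 0xDD = 11011101, payload 11101 (5 bits).
Byte 2: 0xB7 = 10110111 (10xxxxxx ✓), payload 110111.
Concatenate: 11101110111 = 0x777 (11 bits → U+0777).

U+0777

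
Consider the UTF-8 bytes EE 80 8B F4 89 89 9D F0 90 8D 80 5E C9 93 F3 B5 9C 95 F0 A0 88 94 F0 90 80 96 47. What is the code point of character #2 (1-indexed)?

Offset 0: leading byte 0xEE = 11101110 → 3-byte char #1 = EE 80 8B.
Offset 3: leading byte 0xF4 = 11110100 → 4-byte char #2 = F4 89 89 9D.
Leading byte 0xF4 = 11110100 matches 11110xxx → 4-byte sequence.
Byte 1: 0xF4 = 11110100, payload 100 (3 bits).
Byte 2: 0x89 = 10001001 (10xxxxxx ✓), payload 001001.
Byte 3: 0x89 = 10001001 (10xxxxxx ✓), payload 001001.
Byte 4: 0x9D = 10011101 (10xxxxxx ✓), payload 011101.
Concatenate: 100001001001001011101 = 0x10925D (21 bits → U+10925D).

U+10925D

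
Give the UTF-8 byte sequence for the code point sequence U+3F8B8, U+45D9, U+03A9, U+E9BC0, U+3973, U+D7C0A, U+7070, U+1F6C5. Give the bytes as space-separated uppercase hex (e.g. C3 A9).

U+3F8B8: 4-byte form → F0 BF A2 B8.
U+45D9: 3-byte form → E4 97 99.
U+03A9: 2-byte form → CE A9.
U+E9BC0: 4-byte form → F3 A9 AF 80.
U+3973: 3-byte form → E3 A5 B3.
U+D7C0A: 4-byte form → F3 97 B0 8A.
U+7070: 3-byte form → E7 81 B0.
U+1F6C5: 4-byte form → F0 9F 9B 85.
Concatenated (27 bytes): F0 BF A2 B8 E4 97 99 CE A9 F3 A9 AF 80 E3 A5 B3 F3 97 B0 8A E7 81 B0 F0 9F 9B 85.

F0 BF A2 B8 E4 97 99 CE A9 F3 A9 AF 80 E3 A5 B3 F3 97 B0 8A E7 81 B0 F0 9F 9B 85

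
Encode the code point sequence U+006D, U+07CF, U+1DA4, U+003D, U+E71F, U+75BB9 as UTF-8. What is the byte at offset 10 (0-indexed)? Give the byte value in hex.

0xF1

U+006D → 1-byte form 6D at offsets 0–0.
U+07CF → 2-byte form DF 8F at offsets 1–2.
U+1DA4 → 3-byte form E1 B6 A4 at offsets 3–5.
U+003D → 1-byte form 3D at offsets 6–6.
U+E71F → 3-byte form EE 9C 9F at offsets 7–9.
U+75BB9 → 4-byte form F1 B5 AE B9 at offsets 10–13.
Offset 10 falls in char 6's range; it's byte 1 of F1 B5 AE B9 = 0xF1.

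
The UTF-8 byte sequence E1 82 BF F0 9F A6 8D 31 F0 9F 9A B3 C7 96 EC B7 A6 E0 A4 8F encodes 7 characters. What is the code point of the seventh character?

Offset 0: leading byte 0xE1 = 11100001 → 3-byte char #1 = E1 82 BF.
Offset 3: leading byte 0xF0 = 11110000 → 4-byte char #2 = F0 9F A6 8D.
Offset 7: leading byte 0x31 = 00110001 → 1-byte char #3 = 31.
Offset 8: leading byte 0xF0 = 11110000 → 4-byte char #4 = F0 9F 9A B3.
Offset 12: leading byte 0xC7 = 11000111 → 2-byte char #5 = C7 96.
Offset 14: leading byte 0xEC = 11101100 → 3-byte char #6 = EC B7 A6.
Offset 17: leading byte 0xE0 = 11100000 → 3-byte char #7 = E0 A4 8F.
Leading byte 0xE0 = 11100000 matches 1110xxxx → 3-byte sequence.
Byte 1: 0xE0 = 11100000, payload 0000 (4 bits).
Byte 2: 0xA4 = 10100100 (10xxxxxx ✓), payload 100100.
Byte 3: 0x8F = 10001111 (10xxxxxx ✓), payload 001111.
Concatenate: 0000100100001111 = 0x90F (16 bits → U+090F).

U+090F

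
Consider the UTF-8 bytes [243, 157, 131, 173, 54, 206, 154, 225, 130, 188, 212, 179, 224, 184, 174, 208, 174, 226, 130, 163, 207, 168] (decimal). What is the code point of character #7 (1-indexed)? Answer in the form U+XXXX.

Offset 0: leading byte 0xF3 = 11110011 → 4-byte char #1 = F3 9D 83 AD.
Offset 4: leading byte 0x36 = 00110110 → 1-byte char #2 = 36.
Offset 5: leading byte 0xCE = 11001110 → 2-byte char #3 = CE 9A.
Offset 7: leading byte 0xE1 = 11100001 → 3-byte char #4 = E1 82 BC.
Offset 10: leading byte 0xD4 = 11010100 → 2-byte char #5 = D4 B3.
Offset 12: leading byte 0xE0 = 11100000 → 3-byte char #6 = E0 B8 AE.
Offset 15: leading byte 0xD0 = 11010000 → 2-byte char #7 = D0 AE.
Leading byte 0xD0 = 11010000 matches 110xxxxx → 2-byte sequence.
Byte 1: 0xD0 = 11010000, payload 10000 (5 bits).
Byte 2: 0xAE = 10101110 (10xxxxxx ✓), payload 101110.
Concatenate: 10000101110 = 0x42E (11 bits → U+042E).

U+042E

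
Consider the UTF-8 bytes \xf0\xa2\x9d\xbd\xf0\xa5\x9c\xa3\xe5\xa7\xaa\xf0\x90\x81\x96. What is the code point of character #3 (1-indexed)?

U+59EA

Offset 0: leading byte 0xF0 = 11110000 → 4-byte char #1 = F0 A2 9D BD.
Offset 4: leading byte 0xF0 = 11110000 → 4-byte char #2 = F0 A5 9C A3.
Offset 8: leading byte 0xE5 = 11100101 → 3-byte char #3 = E5 A7 AA.
Leading byte 0xE5 = 11100101 matches 1110xxxx → 3-byte sequence.
Byte 1: 0xE5 = 11100101, payload 0101 (4 bits).
Byte 2: 0xA7 = 10100111 (10xxxxxx ✓), payload 100111.
Byte 3: 0xAA = 10101010 (10xxxxxx ✓), payload 101010.
Concatenate: 0101100111101010 = 0x59EA (16 bits → U+59EA).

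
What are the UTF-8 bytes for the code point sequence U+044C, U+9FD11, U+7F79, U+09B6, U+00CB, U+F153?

U+044C: 2-byte form → D1 8C.
U+9FD11: 4-byte form → F2 9F B4 91.
U+7F79: 3-byte form → E7 BD B9.
U+09B6: 3-byte form → E0 A6 B6.
U+00CB: 2-byte form → C3 8B.
U+F153: 3-byte form → EF 85 93.
Concatenated (17 bytes): D1 8C F2 9F B4 91 E7 BD B9 E0 A6 B6 C3 8B EF 85 93.

D1 8C F2 9F B4 91 E7 BD B9 E0 A6 B6 C3 8B EF 85 93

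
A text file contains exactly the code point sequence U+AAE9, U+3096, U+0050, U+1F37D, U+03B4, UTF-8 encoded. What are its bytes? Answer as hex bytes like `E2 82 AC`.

EA AB A9 E3 82 96 50 F0 9F 8D BD CE B4

U+AAE9: 3-byte form → EA AB A9.
U+3096: 3-byte form → E3 82 96.
U+0050: 1-byte form → 50.
U+1F37D: 4-byte form → F0 9F 8D BD.
U+03B4: 2-byte form → CE B4.
Concatenated (13 bytes): EA AB A9 E3 82 96 50 F0 9F 8D BD CE B4.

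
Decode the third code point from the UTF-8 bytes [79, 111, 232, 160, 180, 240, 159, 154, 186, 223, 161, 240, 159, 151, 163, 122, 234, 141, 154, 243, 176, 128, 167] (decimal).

U+8834

Offset 0: leading byte 0x4F = 01001111 → 1-byte char #1 = 4F.
Offset 1: leading byte 0x6F = 01101111 → 1-byte char #2 = 6F.
Offset 2: leading byte 0xE8 = 11101000 → 3-byte char #3 = E8 A0 B4.
Leading byte 0xE8 = 11101000 matches 1110xxxx → 3-byte sequence.
Byte 1: 0xE8 = 11101000, payload 1000 (4 bits).
Byte 2: 0xA0 = 10100000 (10xxxxxx ✓), payload 100000.
Byte 3: 0xB4 = 10110100 (10xxxxxx ✓), payload 110100.
Concatenate: 1000100000110100 = 0x8834 (16 bits → U+8834).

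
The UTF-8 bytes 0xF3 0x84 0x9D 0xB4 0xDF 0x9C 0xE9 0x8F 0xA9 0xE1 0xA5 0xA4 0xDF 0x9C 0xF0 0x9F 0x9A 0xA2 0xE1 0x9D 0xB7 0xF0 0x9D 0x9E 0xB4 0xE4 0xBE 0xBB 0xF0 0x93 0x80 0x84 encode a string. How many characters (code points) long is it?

10

Byte at offset 0: 0xF3 = 11110011 → 4-byte char (#1). Advance 4.
Byte at offset 4: 0xDF = 11011111 → 2-byte char (#2). Advance 2.
Byte at offset 6: 0xE9 = 11101001 → 3-byte char (#3). Advance 3.
Byte at offset 9: 0xE1 = 11100001 → 3-byte char (#4). Advance 3.
Byte at offset 12: 0xDF = 11011111 → 2-byte char (#5). Advance 2.
Byte at offset 14: 0xF0 = 11110000 → 4-byte char (#6). Advance 4.
Byte at offset 18: 0xE1 = 11100001 → 3-byte char (#7). Advance 3.
Byte at offset 21: 0xF0 = 11110000 → 4-byte char (#8). Advance 4.
Byte at offset 25: 0xE4 = 11100100 → 3-byte char (#9). Advance 3.
Byte at offset 28: 0xF0 = 11110000 → 4-byte char (#10). Advance 4.
Reached end at offset 32 after 10 code points.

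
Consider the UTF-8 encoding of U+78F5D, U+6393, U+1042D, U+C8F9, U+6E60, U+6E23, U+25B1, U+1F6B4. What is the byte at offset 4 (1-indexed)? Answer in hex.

0x9D

1-indexed offset 4 is 0-indexed offset 3.
U+78F5D → 4-byte form F1 B8 BD 9D at offsets 0–3.
Offset 3 falls in char 1's range; it's byte 4 of F1 B8 BD 9D = 0x9D.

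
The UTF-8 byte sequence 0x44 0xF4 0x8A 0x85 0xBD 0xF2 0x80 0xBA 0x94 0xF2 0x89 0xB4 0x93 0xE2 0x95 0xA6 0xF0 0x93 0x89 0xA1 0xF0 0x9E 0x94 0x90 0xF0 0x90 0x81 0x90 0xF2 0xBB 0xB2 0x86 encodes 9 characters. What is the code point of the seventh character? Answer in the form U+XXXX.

U+1E510

Offset 0: leading byte 0x44 = 01000100 → 1-byte char #1 = 44.
Offset 1: leading byte 0xF4 = 11110100 → 4-byte char #2 = F4 8A 85 BD.
Offset 5: leading byte 0xF2 = 11110010 → 4-byte char #3 = F2 80 BA 94.
Offset 9: leading byte 0xF2 = 11110010 → 4-byte char #4 = F2 89 B4 93.
Offset 13: leading byte 0xE2 = 11100010 → 3-byte char #5 = E2 95 A6.
Offset 16: leading byte 0xF0 = 11110000 → 4-byte char #6 = F0 93 89 A1.
Offset 20: leading byte 0xF0 = 11110000 → 4-byte char #7 = F0 9E 94 90.
Leading byte 0xF0 = 11110000 matches 11110xxx → 4-byte sequence.
Byte 1: 0xF0 = 11110000, payload 000 (3 bits).
Byte 2: 0x9E = 10011110 (10xxxxxx ✓), payload 011110.
Byte 3: 0x94 = 10010100 (10xxxxxx ✓), payload 010100.
Byte 4: 0x90 = 10010000 (10xxxxxx ✓), payload 010000.
Concatenate: 000011110010100010000 = 0x1E510 (21 bits → U+1E510).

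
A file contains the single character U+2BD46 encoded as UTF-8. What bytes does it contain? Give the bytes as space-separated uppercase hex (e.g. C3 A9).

F0 AB B5 86

U+2BD46 = 0x2BD46 = 179526 decimal. In range U+10000–U+10FFFF → 4-byte form: 11110xxx 10xxxxxx 10xxxxxx 10xxxxxx.
Binary (21 bits): 000101011110101000110.
Split 3+6+6+6: 000 | 101011 | 110101 | 000110.
Byte 1: 11110000 = 0xF0.
Byte 2: 10101011 = 0xAB.
Byte 3: 10110101 = 0xB5.
Byte 4: 10000110 = 0x86.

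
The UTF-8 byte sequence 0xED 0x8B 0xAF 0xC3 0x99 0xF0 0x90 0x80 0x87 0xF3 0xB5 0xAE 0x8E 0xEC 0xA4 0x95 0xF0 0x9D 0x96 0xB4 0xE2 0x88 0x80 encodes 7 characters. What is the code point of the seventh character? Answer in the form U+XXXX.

U+2200

Offset 0: leading byte 0xED = 11101101 → 3-byte char #1 = ED 8B AF.
Offset 3: leading byte 0xC3 = 11000011 → 2-byte char #2 = C3 99.
Offset 5: leading byte 0xF0 = 11110000 → 4-byte char #3 = F0 90 80 87.
Offset 9: leading byte 0xF3 = 11110011 → 4-byte char #4 = F3 B5 AE 8E.
Offset 13: leading byte 0xEC = 11101100 → 3-byte char #5 = EC A4 95.
Offset 16: leading byte 0xF0 = 11110000 → 4-byte char #6 = F0 9D 96 B4.
Offset 20: leading byte 0xE2 = 11100010 → 3-byte char #7 = E2 88 80.
Leading byte 0xE2 = 11100010 matches 1110xxxx → 3-byte sequence.
Byte 1: 0xE2 = 11100010, payload 0010 (4 bits).
Byte 2: 0x88 = 10001000 (10xxxxxx ✓), payload 001000.
Byte 3: 0x80 = 10000000 (10xxxxxx ✓), payload 000000.
Concatenate: 0010001000000000 = 0x2200 (16 bits → U+2200).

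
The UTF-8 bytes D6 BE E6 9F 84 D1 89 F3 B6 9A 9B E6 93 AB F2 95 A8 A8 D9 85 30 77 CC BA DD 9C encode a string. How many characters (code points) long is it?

Byte at offset 0: 0xD6 = 11010110 → 2-byte char (#1). Advance 2.
Byte at offset 2: 0xE6 = 11100110 → 3-byte char (#2). Advance 3.
Byte at offset 5: 0xD1 = 11010001 → 2-byte char (#3). Advance 2.
Byte at offset 7: 0xF3 = 11110011 → 4-byte char (#4). Advance 4.
Byte at offset 11: 0xE6 = 11100110 → 3-byte char (#5). Advance 3.
Byte at offset 14: 0xF2 = 11110010 → 4-byte char (#6). Advance 4.
Byte at offset 18: 0xD9 = 11011001 → 2-byte char (#7). Advance 2.
Byte at offset 20: 0x30 = 00110000 → 1-byte char (#8). Advance 1.
Byte at offset 21: 0x77 = 01110111 → 1-byte char (#9). Advance 1.
Byte at offset 22: 0xCC = 11001100 → 2-byte char (#10). Advance 2.
Byte at offset 24: 0xDD = 11011101 → 2-byte char (#11). Advance 2.
Reached end at offset 26 after 11 code points.

11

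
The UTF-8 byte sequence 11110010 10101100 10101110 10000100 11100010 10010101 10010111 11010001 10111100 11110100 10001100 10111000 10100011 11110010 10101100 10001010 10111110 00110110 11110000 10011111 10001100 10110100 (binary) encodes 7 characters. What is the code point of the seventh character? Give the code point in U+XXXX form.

U+1F334

Offset 0: leading byte 0xF2 = 11110010 → 4-byte char #1 = F2 AC AE 84.
Offset 4: leading byte 0xE2 = 11100010 → 3-byte char #2 = E2 95 97.
Offset 7: leading byte 0xD1 = 11010001 → 2-byte char #3 = D1 BC.
Offset 9: leading byte 0xF4 = 11110100 → 4-byte char #4 = F4 8C B8 A3.
Offset 13: leading byte 0xF2 = 11110010 → 4-byte char #5 = F2 AC 8A BE.
Offset 17: leading byte 0x36 = 00110110 → 1-byte char #6 = 36.
Offset 18: leading byte 0xF0 = 11110000 → 4-byte char #7 = F0 9F 8C B4.
Leading byte 0xF0 = 11110000 matches 11110xxx → 4-byte sequence.
Byte 1: 0xF0 = 11110000, payload 000 (3 bits).
Byte 2: 0x9F = 10011111 (10xxxxxx ✓), payload 011111.
Byte 3: 0x8C = 10001100 (10xxxxxx ✓), payload 001100.
Byte 4: 0xB4 = 10110100 (10xxxxxx ✓), payload 110100.
Concatenate: 000011111001100110100 = 0x1F334 (21 bits → U+1F334).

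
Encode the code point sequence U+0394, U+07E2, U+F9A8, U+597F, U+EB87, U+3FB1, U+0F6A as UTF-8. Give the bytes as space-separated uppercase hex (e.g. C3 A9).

U+0394: 2-byte form → CE 94.
U+07E2: 2-byte form → DF A2.
U+F9A8: 3-byte form → EF A6 A8.
U+597F: 3-byte form → E5 A5 BF.
U+EB87: 3-byte form → EE AE 87.
U+3FB1: 3-byte form → E3 BE B1.
U+0F6A: 3-byte form → E0 BD AA.
Concatenated (19 bytes): CE 94 DF A2 EF A6 A8 E5 A5 BF EE AE 87 E3 BE B1 E0 BD AA.

CE 94 DF A2 EF A6 A8 E5 A5 BF EE AE 87 E3 BE B1 E0 BD AA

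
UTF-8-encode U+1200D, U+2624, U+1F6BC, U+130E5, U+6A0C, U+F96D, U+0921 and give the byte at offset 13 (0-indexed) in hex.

0x83

U+1200D → 4-byte form F0 92 80 8D at offsets 0–3.
U+2624 → 3-byte form E2 98 A4 at offsets 4–6.
U+1F6BC → 4-byte form F0 9F 9A BC at offsets 7–10.
U+130E5 → 4-byte form F0 93 83 A5 at offsets 11–14.
Offset 13 falls in char 4's range; it's byte 3 of F0 93 83 A5 = 0x83.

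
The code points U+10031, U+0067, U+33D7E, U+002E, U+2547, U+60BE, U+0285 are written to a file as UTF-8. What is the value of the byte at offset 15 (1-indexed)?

0x82

1-indexed offset 15 is 0-indexed offset 14.
U+10031 → 4-byte form F0 90 80 B1 at offsets 0–3.
U+0067 → 1-byte form 67 at offsets 4–4.
U+33D7E → 4-byte form F0 B3 B5 BE at offsets 5–8.
U+002E → 1-byte form 2E at offsets 9–9.
U+2547 → 3-byte form E2 95 87 at offsets 10–12.
U+60BE → 3-byte form E6 82 BE at offsets 13–15.
Offset 14 falls in char 6's range; it's byte 2 of E6 82 BE = 0x82.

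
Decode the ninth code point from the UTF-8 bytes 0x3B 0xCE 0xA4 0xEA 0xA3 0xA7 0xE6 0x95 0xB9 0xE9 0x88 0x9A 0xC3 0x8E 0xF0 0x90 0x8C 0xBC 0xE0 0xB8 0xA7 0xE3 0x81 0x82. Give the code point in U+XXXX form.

U+3042

Offset 0: leading byte 0x3B = 00111011 → 1-byte char #1 = 3B.
Offset 1: leading byte 0xCE = 11001110 → 2-byte char #2 = CE A4.
Offset 3: leading byte 0xEA = 11101010 → 3-byte char #3 = EA A3 A7.
Offset 6: leading byte 0xE6 = 11100110 → 3-byte char #4 = E6 95 B9.
Offset 9: leading byte 0xE9 = 11101001 → 3-byte char #5 = E9 88 9A.
Offset 12: leading byte 0xC3 = 11000011 → 2-byte char #6 = C3 8E.
Offset 14: leading byte 0xF0 = 11110000 → 4-byte char #7 = F0 90 8C BC.
Offset 18: leading byte 0xE0 = 11100000 → 3-byte char #8 = E0 B8 A7.
Offset 21: leading byte 0xE3 = 11100011 → 3-byte char #9 = E3 81 82.
Leading byte 0xE3 = 11100011 matches 1110xxxx → 3-byte sequence.
Byte 1: 0xE3 = 11100011, payload 0011 (4 bits).
Byte 2: 0x81 = 10000001 (10xxxxxx ✓), payload 000001.
Byte 3: 0x82 = 10000010 (10xxxxxx ✓), payload 000010.
Concatenate: 0011000001000010 = 0x3042 (16 bits → U+3042).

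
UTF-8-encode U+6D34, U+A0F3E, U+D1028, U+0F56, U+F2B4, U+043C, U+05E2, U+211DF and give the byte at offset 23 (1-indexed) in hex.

1-indexed offset 23 is 0-indexed offset 22.
U+6D34 → 3-byte form E6 B4 B4 at offsets 0–2.
U+A0F3E → 4-byte form F2 A0 BC BE at offsets 3–6.
U+D1028 → 4-byte form F3 91 80 A8 at offsets 7–10.
U+0F56 → 3-byte form E0 BD 96 at offsets 11–13.
U+F2B4 → 3-byte form EF 8A B4 at offsets 14–16.
U+043C → 2-byte form D0 BC at offsets 17–18.
U+05E2 → 2-byte form D7 A2 at offsets 19–20.
U+211DF → 4-byte form F0 A1 87 9F at offsets 21–24.
Offset 22 falls in char 8's range; it's byte 2 of F0 A1 87 9F = 0xA1.

0xA1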